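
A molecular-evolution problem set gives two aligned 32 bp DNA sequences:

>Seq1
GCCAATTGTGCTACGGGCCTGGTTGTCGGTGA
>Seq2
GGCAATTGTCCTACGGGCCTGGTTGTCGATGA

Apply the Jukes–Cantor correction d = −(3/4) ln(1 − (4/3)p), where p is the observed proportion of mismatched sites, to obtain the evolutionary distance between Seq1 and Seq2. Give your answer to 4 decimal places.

Mismatches occur at site 2 (C↔G), site 10 (G↔C), site 29 (G↔A).
p = 3/32 = 0.093750.
d = −0.75 · ln(1 − (4/3)·0.093750) = −0.75 · ln(0.875000) = −0.75 · (-0.133531) = 0.1001.

0.1001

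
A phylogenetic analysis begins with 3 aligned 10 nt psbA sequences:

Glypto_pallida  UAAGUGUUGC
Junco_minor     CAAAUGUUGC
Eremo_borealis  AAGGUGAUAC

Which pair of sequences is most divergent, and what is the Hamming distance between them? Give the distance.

5

Pairwise Hamming distances:
  Glypto_pallida vs Junco_minor: 2
  Glypto_pallida vs Eremo_borealis: 4
  Junco_minor vs Eremo_borealis: 5
The largest is 5, between Junco_minor and Eremo_borealis.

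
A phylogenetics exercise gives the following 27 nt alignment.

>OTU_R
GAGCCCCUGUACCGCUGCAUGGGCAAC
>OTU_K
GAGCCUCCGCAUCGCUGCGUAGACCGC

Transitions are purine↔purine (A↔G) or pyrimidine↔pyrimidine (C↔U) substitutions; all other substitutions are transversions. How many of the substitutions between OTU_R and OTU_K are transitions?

8

Mismatches occur at site 6 (C/U, transition), site 8 (U/C, transition), site 10 (U/C, transition), site 12 (C/U, transition), site 19 (A/G, transition), site 21 (G/A, transition), site 23 (G/A, transition), site 25 (A/C, transversion), site 26 (A/G, transition).
Of the 9 differences, 8 transitions and 1 transversion, so the answer is 8.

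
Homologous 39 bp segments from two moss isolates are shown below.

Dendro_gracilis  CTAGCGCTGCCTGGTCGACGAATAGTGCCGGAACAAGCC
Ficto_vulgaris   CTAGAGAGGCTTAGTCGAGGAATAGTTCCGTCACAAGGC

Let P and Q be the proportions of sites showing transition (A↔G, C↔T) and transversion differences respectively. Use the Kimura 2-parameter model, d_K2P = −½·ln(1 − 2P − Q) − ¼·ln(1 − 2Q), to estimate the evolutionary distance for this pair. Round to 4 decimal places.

Mismatches occur at site 5 (C→A, transversion), site 7 (C→A, transversion), site 8 (T→G, transversion), site 11 (C→T, transition), site 13 (G→A, transition), site 19 (C→G, transversion), site 27 (G→T, transversion), site 31 (G→T, transversion), site 32 (A→C, transversion), site 38 (C→G, transversion).
Of the 10 differences, 2 transitions and 8 transversions over 39 sites: P = 2/39 = 0.051282, Q = 8/39 = 0.205128.
d = −0.5·ln(0.692308) − 0.25·ln(0.589744) = −0.5·(-0.367724) − 0.25·(-0.528067) = 0.3159.

0.3159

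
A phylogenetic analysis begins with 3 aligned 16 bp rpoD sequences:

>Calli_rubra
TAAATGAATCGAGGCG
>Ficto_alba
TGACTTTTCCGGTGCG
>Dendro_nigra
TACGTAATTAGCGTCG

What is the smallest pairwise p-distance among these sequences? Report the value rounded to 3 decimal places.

0.438

Pairwise Hamming distances:
  Calli_rubra vs Ficto_alba: 8
  Calli_rubra vs Dendro_nigra: 7
  Ficto_alba vs Dendro_nigra: 10
The smallest is 7 mismatches, between Calli_rubra and Dendro_nigra; p = 7/16 = 0.438.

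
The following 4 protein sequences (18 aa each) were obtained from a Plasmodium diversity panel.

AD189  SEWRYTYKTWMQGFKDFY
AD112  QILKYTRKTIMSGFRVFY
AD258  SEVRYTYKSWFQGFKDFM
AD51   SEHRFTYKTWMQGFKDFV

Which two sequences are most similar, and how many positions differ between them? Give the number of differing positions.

3

Pairwise Hamming distances:
  AD189 vs AD112: 9
  AD189 vs AD258: 4
  AD189 vs AD51: 3
  AD112 vs AD258: 12
  AD112 vs AD51: 11
  AD258 vs AD51: 5
The smallest is 3, between AD189 and AD51.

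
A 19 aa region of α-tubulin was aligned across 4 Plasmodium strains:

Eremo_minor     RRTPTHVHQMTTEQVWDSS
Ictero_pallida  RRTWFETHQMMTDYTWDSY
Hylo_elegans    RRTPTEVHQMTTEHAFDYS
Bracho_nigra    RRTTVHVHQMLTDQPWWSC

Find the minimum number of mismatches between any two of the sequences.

5

Pairwise Hamming distances:
  Eremo_minor vs Ictero_pallida: 9
  Eremo_minor vs Hylo_elegans: 5
  Eremo_minor vs Bracho_nigra: 7
  Ictero_pallida vs Hylo_elegans: 10
  Ictero_pallida vs Bracho_nigra: 9
  Hylo_elegans vs Bracho_nigra: 11
The smallest is 5, between Eremo_minor and Hylo_elegans.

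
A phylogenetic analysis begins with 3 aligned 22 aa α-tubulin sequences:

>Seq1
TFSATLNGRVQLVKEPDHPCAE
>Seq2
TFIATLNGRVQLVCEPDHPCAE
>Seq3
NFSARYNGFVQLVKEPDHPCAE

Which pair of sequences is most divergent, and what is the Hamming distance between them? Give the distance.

6

Pairwise Hamming distances:
  Seq1 vs Seq2: 2
  Seq1 vs Seq3: 4
  Seq2 vs Seq3: 6
The largest is 6, between Seq2 and Seq3.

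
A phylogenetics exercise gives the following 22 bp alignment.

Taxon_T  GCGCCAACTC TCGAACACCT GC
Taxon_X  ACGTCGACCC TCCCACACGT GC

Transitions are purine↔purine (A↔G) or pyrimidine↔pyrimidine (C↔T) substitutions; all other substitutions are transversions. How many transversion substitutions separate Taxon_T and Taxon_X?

3

Mismatches occur at site 1 (G→A, transition), site 4 (C→T, transition), site 6 (A→G, transition), site 9 (T→C, transition), site 13 (G→C, transversion), site 14 (A→C, transversion), site 19 (C→G, transversion).
Of the 7 differences, 4 transitions and 3 transversions, so the answer is 3.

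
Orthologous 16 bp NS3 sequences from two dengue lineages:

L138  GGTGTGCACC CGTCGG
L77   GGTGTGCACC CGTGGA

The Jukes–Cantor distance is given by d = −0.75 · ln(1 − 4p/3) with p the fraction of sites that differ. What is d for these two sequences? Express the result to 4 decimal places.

0.1367

Mismatches occur at site 14 (C→G), site 16 (G→A).
p = 2/16 = 0.125000.
d = −0.75 · ln(1 − (4/3)·0.125000) = −0.75 · ln(0.833333) = −0.75 · (-0.182322) = 0.1367.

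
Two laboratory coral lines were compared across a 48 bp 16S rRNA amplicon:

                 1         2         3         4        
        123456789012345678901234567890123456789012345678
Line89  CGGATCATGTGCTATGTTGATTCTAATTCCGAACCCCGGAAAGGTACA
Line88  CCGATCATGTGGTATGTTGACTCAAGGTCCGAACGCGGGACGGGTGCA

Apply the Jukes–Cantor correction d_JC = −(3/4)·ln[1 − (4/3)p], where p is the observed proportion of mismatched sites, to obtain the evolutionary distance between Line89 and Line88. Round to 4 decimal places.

The sequences differ at positions 2 (G/C), 12 (C/G), 21 (T/C), 24 (T/A), 26 (A/G), 27 (T/G), 35 (C/G), 37 (C/G), 41 (A/C), 42 (A/G), 46 (A/G).
p = 11/48 = 0.229167.
d = −0.75 · ln(1 − (4/3)·0.229167) = −0.75 · ln(0.694444) = −0.75 · (-0.364644) = 0.2735.

0.2735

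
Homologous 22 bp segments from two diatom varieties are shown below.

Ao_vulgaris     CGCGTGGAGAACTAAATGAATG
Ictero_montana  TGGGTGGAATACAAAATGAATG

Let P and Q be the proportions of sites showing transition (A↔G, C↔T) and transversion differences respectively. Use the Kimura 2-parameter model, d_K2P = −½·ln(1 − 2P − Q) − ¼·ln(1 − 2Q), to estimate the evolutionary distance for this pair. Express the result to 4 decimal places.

The sequences differ at positions 1 (C/T, transition), 3 (C/G, transversion), 9 (G/A, transition), 10 (A/T, transversion), 13 (T/A, transversion).
Of the 5 differences, 2 transitions and 3 transversions over 22 sites: P = 2/22 = 0.090909, Q = 3/22 = 0.136364.
d = −0.5·ln(0.681818) − 0.25·ln(0.727272) = −0.5·(-0.382993) − 0.25·(-0.318455) = 0.2711.

0.2711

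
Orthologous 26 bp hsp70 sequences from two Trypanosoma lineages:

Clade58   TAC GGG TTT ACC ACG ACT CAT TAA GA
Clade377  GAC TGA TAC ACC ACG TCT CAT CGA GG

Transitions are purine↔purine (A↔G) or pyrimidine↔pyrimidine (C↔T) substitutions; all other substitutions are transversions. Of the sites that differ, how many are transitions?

The sequences differ at positions 1 (T/G, transversion), 4 (G/T, transversion), 6 (G/A, transition), 8 (T/A, transversion), 9 (T/C, transition), 16 (A/T, transversion), 22 (T/C, transition), 23 (A/G, transition), 26 (A/G, transition).
Of the 9 differences, 5 transitions and 4 transversions, so the answer is 5.

5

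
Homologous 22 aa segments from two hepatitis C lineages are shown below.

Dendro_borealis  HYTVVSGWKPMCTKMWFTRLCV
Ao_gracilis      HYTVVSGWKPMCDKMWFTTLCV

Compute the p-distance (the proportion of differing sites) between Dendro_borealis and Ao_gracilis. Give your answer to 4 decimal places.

0.0909

The sequences differ at positions 13 (T/D), 19 (R/T).
There are 2 differences over 22 sites, so p = 2/22 = 0.0909.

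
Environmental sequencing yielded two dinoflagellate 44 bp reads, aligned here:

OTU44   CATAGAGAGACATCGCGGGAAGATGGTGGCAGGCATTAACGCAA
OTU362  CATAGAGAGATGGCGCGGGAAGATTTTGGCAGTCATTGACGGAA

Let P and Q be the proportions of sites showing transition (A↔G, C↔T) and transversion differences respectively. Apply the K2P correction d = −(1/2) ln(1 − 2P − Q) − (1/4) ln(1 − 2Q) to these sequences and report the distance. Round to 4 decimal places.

0.2083

Mismatches occur at site 11 (C↔T, transition), site 12 (A↔G, transition), site 13 (T↔G, transversion), site 25 (G↔T, transversion), site 26 (G↔T, transversion), site 33 (G↔T, transversion), site 38 (A↔G, transition), site 42 (C↔G, transversion).
Of the 8 differences, 3 transitions and 5 transversions over 44 sites: P = 3/44 = 0.068182, Q = 5/44 = 0.113636.
d = −0.5·ln(0.750000) − 0.25·ln(0.772728) = −0.5·(-0.287682) − 0.25·(-0.257828) = 0.2083.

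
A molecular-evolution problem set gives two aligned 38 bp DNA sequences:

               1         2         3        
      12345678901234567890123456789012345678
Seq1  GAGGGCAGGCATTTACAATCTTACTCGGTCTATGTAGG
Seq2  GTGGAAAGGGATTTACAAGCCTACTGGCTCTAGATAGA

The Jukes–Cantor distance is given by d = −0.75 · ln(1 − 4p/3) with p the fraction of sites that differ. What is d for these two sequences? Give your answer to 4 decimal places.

0.3658

Differing sites — 2:A/T; 5:G/A; 6:C/A; 10:C/G; 19:T/G; 21:T/C; 26:C/G; 28:G/C; 33:T/G; 34:G/A; 38:G/A.
p = 11/38 = 0.289474.
d = −0.75 · ln(1 − (4/3)·0.289474) = −0.75 · ln(0.614035) = −0.75 · (-0.487703) = 0.3658.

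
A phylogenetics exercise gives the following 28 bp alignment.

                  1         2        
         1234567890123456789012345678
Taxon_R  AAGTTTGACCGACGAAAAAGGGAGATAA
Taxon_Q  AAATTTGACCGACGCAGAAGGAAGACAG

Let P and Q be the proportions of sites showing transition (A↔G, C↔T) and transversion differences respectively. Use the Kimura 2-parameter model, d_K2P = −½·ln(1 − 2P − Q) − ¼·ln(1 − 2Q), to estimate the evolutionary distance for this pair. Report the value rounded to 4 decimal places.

The sequences differ at positions 3 (G/A, transition), 15 (A/C, transversion), 17 (A/G, transition), 22 (G/A, transition), 26 (T/C, transition), 28 (A/G, transition).
Of the 6 differences, 5 transitions and 1 transversion over 28 sites: P = 5/28 = 0.178571, Q = 1/28 = 0.035714.
d = −0.5·ln(0.607144) − 0.25·ln(0.928572) = −0.5·(-0.498989) − 0.25·(-0.074107) = 0.2680.

0.2680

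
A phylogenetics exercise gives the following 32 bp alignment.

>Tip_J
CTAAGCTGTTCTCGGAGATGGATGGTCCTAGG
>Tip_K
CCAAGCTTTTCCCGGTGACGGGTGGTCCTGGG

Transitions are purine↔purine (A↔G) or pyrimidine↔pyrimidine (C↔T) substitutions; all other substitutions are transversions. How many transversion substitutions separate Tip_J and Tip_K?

The sequences differ at positions 2 (T/C, transition), 8 (G/T, transversion), 12 (T/C, transition), 16 (A/T, transversion), 19 (T/C, transition), 22 (A/G, transition), 30 (A/G, transition).
Of the 7 differences, 5 transitions and 2 transversions, so the answer is 2.

2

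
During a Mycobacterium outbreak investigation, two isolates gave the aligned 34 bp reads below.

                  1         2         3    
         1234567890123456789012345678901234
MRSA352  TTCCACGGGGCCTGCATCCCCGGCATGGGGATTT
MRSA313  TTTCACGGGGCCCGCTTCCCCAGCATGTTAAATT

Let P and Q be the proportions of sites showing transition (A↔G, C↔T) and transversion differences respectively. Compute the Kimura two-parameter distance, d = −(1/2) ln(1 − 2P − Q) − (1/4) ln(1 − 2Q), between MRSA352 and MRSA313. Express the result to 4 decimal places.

0.2847

Mismatches occur at site 3 (C↔T, transition), site 13 (T↔C, transition), site 16 (A↔T, transversion), site 22 (G↔A, transition), site 28 (G↔T, transversion), site 29 (G↔T, transversion), site 30 (G↔A, transition), site 32 (T↔A, transversion).
Of the 8 differences, 4 transitions and 4 transversions over 34 sites: P = 4/34 = 0.117647, Q = 4/34 = 0.117647.
d = −0.5·ln(0.647059) − 0.25·ln(0.764706) = −0.5·(-0.435318) − 0.25·(-0.268264) = 0.2847.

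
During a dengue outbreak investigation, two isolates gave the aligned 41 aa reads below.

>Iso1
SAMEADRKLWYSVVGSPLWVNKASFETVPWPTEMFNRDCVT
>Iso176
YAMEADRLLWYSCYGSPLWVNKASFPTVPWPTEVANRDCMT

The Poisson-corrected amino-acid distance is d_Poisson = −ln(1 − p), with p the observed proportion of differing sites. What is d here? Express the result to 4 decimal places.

Differing sites — 1:S/Y; 8:K/L; 13:V/C; 14:V/Y; 26:E/P; 34:M/V; 35:F/A; 40:V/M.
p = 8/41 = 0.195122.
d = −ln(1 − 0.195122) = −ln(0.804878) = 0.2171.

0.2171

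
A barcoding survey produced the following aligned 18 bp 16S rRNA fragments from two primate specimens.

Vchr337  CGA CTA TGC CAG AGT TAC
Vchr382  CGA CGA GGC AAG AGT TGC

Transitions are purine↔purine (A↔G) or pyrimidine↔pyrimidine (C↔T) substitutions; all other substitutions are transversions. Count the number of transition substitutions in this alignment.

Differing sites — 5:T/G (Tv); 7:T/G (Tv); 10:C/A (Tv); 17:A/G (Ti).
Of the 4 differences, 1 transition and 3 transversions, so the answer is 1.

1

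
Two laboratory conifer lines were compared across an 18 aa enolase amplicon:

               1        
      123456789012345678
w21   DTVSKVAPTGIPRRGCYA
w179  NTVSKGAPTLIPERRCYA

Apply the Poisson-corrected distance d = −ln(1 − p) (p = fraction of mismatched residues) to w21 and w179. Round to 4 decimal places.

0.3254

Mismatches occur at site 1 (D/N), site 6 (V/G), site 10 (G/L), site 13 (R/E), site 15 (G/R).
p = 5/18 = 0.277778.
d = −ln(1 − 0.277778) = −ln(0.722222) = 0.3254.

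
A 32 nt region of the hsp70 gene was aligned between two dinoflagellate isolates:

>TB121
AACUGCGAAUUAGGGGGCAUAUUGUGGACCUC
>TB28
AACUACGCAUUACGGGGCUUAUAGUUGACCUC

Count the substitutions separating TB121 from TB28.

Mismatches occur at site 5 (G→A), site 8 (A→C), site 13 (G→C), site 19 (A→U), site 23 (U→A), site 26 (G→U).
That gives 6 mismatches out of 32 aligned sites, so the Hamming distance is 6.

6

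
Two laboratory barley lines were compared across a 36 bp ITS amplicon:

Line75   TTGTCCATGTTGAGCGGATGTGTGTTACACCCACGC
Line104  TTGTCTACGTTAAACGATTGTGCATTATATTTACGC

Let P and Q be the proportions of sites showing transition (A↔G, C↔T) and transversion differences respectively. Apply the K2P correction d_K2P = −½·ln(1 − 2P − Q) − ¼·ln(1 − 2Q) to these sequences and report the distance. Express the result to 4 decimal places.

0.5236

The sequences differ at positions 6 (C/T, transition), 8 (T/C, transition), 12 (G/A, transition), 14 (G/A, transition), 17 (G/A, transition), 18 (A/T, transversion), 23 (T/C, transition), 24 (G/A, transition), 28 (C/T, transition), 30 (C/T, transition), 31 (C/T, transition), 32 (C/T, transition).
Of the 12 differences, 11 transitions and 1 transversion over 36 sites: P = 11/36 = 0.305556, Q = 1/36 = 0.027778.
d = −0.5·ln(0.361110) − 0.25·ln(0.944444) = −0.5·(-1.018573) − 0.25·(-0.057159) = 0.5236.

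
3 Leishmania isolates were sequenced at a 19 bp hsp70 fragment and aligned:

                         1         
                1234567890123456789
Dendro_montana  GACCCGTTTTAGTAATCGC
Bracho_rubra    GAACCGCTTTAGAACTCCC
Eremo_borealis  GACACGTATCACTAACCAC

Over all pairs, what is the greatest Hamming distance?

10

Pairwise Hamming distances:
  Dendro_montana vs Bracho_rubra: 5
  Dendro_montana vs Eremo_borealis: 6
  Bracho_rubra vs Eremo_borealis: 10
The largest is 10, between Bracho_rubra and Eremo_borealis.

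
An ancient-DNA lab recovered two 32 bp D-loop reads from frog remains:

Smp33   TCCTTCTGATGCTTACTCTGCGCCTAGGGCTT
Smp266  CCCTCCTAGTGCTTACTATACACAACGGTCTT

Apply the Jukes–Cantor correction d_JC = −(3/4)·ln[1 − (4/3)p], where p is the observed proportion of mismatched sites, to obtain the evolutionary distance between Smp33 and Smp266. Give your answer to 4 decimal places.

Differing sites — 1:T/C; 5:T/C; 8:G/A; 9:A/G; 18:C/A; 20:G/A; 22:G/A; 24:C/A; 25:T/A; 26:A/C; 29:G/T.
p = 11/32 = 0.343750.
d = −0.75 · ln(1 − (4/3)·0.343750) = −0.75 · ln(0.541667) = −0.75 · (-0.613104) = 0.4598.

0.4598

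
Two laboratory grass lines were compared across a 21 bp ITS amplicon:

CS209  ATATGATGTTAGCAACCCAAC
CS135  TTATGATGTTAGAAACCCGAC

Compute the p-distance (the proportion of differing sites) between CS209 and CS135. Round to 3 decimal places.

Differing sites — 1:A/T; 13:C/A; 19:A/G.
There are 3 differences over 21 sites, so p = 3/21 = 0.143.

0.143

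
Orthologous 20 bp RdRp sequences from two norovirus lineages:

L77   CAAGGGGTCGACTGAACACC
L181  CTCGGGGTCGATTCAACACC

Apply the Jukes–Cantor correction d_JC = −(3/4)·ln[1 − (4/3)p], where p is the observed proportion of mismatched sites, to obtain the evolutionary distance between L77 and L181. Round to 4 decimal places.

0.2326

Mismatches occur at site 2 (A↔T), site 3 (A↔C), site 12 (C↔T), site 14 (G↔C).
p = 4/20 = 0.200000.
d = −0.75 · ln(1 − (4/3)·0.200000) = −0.75 · ln(0.733333) = −0.75 · (-0.310155) = 0.2326.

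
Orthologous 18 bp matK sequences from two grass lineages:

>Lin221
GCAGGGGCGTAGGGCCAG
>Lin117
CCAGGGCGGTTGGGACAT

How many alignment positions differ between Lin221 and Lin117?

The sequences differ at positions 1 (G/C), 7 (G/C), 8 (C/G), 11 (A/T), 15 (C/A), 18 (G/T).
That gives 6 mismatches out of 18 aligned sites, so the Hamming distance is 6.

6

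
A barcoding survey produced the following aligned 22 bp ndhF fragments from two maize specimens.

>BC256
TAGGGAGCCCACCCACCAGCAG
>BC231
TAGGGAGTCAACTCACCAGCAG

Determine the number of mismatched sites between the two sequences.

Mismatches occur at site 8 (C→T), site 10 (C→A), site 13 (C→T).
That gives 3 mismatches out of 22 aligned sites, so the Hamming distance is 3.

3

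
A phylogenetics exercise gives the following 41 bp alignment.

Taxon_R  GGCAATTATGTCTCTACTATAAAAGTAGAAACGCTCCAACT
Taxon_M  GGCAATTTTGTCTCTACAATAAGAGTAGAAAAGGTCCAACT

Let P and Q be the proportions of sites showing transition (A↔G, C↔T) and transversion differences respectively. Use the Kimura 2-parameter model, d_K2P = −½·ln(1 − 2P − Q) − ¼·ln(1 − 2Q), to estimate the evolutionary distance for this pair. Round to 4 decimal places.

Mismatches occur at site 8 (A/T, transversion), site 18 (T/A, transversion), site 23 (A/G, transition), site 32 (C/A, transversion), site 34 (C/G, transversion).
Of the 5 differences, 1 transition and 4 transversions over 41 sites: P = 1/41 = 0.024390, Q = 4/41 = 0.097561.
d = −0.5·ln(0.853659) − 0.25·ln(0.804878) = −0.5·(-0.158223) − 0.25·(-0.217065) = 0.1334.

0.1334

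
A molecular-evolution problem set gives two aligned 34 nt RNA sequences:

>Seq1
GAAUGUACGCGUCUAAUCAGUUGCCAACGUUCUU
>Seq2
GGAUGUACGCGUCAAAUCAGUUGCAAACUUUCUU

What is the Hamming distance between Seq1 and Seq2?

4

Differing sites — 2:A/G; 14:U/A; 25:C/A; 29:G/U.
That gives 4 mismatches out of 34 aligned sites, so the Hamming distance is 4.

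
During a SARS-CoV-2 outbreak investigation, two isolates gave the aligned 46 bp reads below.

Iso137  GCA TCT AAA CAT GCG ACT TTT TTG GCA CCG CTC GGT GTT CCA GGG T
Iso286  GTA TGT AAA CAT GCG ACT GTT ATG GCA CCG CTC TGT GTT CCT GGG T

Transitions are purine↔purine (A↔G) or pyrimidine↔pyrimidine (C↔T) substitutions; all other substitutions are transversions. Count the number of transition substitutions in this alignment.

Mismatches occur at site 2 (C↔T, transition), site 5 (C↔G, transversion), site 19 (T↔G, transversion), site 22 (T↔A, transversion), site 34 (G↔T, transversion), site 42 (A↔T, transversion).
Of the 6 differences, 1 transition and 5 transversions, so the answer is 1.

1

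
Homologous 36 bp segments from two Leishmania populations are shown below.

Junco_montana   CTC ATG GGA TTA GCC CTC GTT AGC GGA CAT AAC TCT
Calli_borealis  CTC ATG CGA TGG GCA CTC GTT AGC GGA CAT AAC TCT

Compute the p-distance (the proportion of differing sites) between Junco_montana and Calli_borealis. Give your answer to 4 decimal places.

0.1111

The sequences differ at positions 7 (G/C), 11 (T/G), 12 (A/G), 15 (C/A).
There are 4 differences over 36 sites, so p = 4/36 = 0.1111.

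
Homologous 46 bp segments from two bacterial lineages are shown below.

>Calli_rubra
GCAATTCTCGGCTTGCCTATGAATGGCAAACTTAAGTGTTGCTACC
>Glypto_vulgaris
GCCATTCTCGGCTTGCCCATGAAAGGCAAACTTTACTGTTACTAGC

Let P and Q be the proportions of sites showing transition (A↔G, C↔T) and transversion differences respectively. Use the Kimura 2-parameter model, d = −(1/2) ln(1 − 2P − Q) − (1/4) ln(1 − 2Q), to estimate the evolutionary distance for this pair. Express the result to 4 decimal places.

Differing sites — 3:A/C (Tv); 18:T/C (Ti); 24:T/A (Tv); 34:A/T (Tv); 36:G/C (Tv); 41:G/A (Ti); 45:C/G (Tv).
Of the 7 differences, 2 transitions and 5 transversions over 46 sites: P = 2/46 = 0.043478, Q = 5/46 = 0.108696.
d = −0.5·ln(0.804348) − 0.25·ln(0.782608) = −0.5·(-0.217723) − 0.25·(-0.245123) = 0.1701.

0.1701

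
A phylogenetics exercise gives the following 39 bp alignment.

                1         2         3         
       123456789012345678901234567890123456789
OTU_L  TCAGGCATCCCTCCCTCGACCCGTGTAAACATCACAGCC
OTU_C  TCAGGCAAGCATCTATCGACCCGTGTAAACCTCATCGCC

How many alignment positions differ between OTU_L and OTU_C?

The sequences differ at positions 8 (T/A), 9 (C/G), 11 (C/A), 14 (C/T), 15 (C/A), 31 (A/C), 35 (C/T), 36 (A/C).
That gives 8 mismatches out of 39 aligned sites, so the Hamming distance is 8.

8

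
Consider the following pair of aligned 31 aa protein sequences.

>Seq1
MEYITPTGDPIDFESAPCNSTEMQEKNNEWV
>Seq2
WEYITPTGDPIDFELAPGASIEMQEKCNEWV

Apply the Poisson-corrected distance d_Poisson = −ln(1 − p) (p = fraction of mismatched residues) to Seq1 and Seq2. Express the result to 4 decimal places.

0.2151

Differing sites — 1:M/W; 15:S/L; 18:C/G; 19:N/A; 21:T/I; 27:N/C.
p = 6/31 = 0.193548.
d = −ln(1 − 0.193548) = −ln(0.806452) = 0.2151.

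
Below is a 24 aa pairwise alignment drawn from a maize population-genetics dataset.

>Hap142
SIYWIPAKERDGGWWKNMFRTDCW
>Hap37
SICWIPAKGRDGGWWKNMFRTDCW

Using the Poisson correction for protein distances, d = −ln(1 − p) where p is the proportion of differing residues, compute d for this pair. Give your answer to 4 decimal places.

Mismatches occur at site 3 (Y↔C), site 9 (E↔G).
p = 2/24 = 0.083333.
d = −ln(1 − 0.083333) = −ln(0.916667) = 0.0870.

0.0870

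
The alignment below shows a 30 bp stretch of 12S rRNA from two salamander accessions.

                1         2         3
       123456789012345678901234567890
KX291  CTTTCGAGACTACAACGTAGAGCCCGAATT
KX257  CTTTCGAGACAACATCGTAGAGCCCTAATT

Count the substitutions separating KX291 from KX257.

Mismatches occur at site 11 (T↔A), site 15 (A↔T), site 26 (G↔T).
That gives 3 mismatches out of 30 aligned sites, so the Hamming distance is 3.

3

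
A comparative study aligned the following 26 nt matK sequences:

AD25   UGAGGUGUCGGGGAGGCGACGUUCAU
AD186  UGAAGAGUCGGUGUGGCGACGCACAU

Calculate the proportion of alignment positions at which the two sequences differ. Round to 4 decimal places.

0.2308

Mismatches occur at site 4 (G↔A), site 6 (U↔A), site 12 (G↔U), site 14 (A↔U), site 22 (U↔C), site 23 (U↔A).
There are 6 differences over 26 sites, so p = 6/26 = 0.2308.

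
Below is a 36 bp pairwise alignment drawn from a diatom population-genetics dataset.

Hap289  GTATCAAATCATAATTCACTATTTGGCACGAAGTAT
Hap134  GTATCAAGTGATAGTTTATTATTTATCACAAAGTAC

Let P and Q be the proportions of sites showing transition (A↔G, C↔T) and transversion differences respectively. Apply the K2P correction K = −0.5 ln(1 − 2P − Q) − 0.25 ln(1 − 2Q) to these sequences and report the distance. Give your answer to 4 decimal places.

Mismatches occur at site 8 (A↔G, transition), site 10 (C↔G, transversion), site 14 (A↔G, transition), site 17 (C↔T, transition), site 19 (C↔T, transition), site 25 (G↔A, transition), site 26 (G↔T, transversion), site 30 (G↔A, transition), site 36 (T↔C, transition).
Of the 9 differences, 7 transitions and 2 transversions over 36 sites: P = 7/36 = 0.194444, Q = 2/36 = 0.055556.
d = −0.5·ln(0.555556) − 0.25·ln(0.888888) = −0.5·(-0.587786) − 0.25·(-0.117784) = 0.3233.

0.3233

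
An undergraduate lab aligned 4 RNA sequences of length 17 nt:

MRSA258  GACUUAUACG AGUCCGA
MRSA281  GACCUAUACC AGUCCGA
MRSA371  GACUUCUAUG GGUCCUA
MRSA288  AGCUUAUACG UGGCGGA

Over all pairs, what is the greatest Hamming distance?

8

Pairwise Hamming distances:
  MRSA258 vs MRSA281: 2
  MRSA258 vs MRSA371: 4
  MRSA258 vs MRSA288: 5
  MRSA281 vs MRSA371: 6
  MRSA281 vs MRSA288: 7
  MRSA371 vs MRSA288: 8
The largest is 8, between MRSA371 and MRSA288.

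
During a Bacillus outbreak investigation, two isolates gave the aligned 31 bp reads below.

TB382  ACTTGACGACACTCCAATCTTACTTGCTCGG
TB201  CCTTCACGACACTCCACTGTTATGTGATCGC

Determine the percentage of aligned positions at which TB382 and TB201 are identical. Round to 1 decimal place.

Differing sites — 1:A/C; 5:G/C; 17:A/C; 19:C/G; 23:C/T; 24:T/G; 27:C/A; 31:G/C.
23 of the 31 sites match, so the percent identity is 23/31 × 100 = 74.2%.

74.2%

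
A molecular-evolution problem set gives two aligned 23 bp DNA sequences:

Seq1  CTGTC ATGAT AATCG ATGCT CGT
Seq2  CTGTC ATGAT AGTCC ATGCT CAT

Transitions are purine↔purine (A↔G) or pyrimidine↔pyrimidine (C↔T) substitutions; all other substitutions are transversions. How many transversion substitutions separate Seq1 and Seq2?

Mismatches occur at site 12 (A↔G, transition), site 15 (G↔C, transversion), site 22 (G↔A, transition).
Of the 3 differences, 2 transitions and 1 transversion, so the answer is 1.

1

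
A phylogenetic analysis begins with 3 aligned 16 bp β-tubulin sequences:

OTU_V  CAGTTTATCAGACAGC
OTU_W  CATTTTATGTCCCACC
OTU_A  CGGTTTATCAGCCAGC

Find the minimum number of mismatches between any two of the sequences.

Pairwise Hamming distances:
  OTU_V vs OTU_W: 6
  OTU_V vs OTU_A: 2
  OTU_W vs OTU_A: 6
The smallest is 2, between OTU_V and OTU_A.

2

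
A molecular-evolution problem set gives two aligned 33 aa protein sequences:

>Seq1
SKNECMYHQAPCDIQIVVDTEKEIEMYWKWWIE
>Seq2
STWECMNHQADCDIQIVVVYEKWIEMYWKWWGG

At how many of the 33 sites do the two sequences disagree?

The sequences differ at positions 2 (K/T), 3 (N/W), 7 (Y/N), 11 (P/D), 19 (D/V), 20 (T/Y), 23 (E/W), 32 (I/G), 33 (E/G).
That gives 9 mismatches out of 33 aligned sites, so the Hamming distance is 9.

9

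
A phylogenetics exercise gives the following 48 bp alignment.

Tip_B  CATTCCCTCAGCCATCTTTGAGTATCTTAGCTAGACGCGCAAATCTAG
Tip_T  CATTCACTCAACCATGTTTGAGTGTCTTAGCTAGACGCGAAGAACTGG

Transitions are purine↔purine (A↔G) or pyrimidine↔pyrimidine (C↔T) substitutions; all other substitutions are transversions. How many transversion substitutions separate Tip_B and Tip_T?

4

Mismatches occur at site 6 (C/A, transversion), site 11 (G/A, transition), site 16 (C/G, transversion), site 24 (A/G, transition), site 40 (C/A, transversion), site 42 (A/G, transition), site 44 (T/A, transversion), site 47 (A/G, transition).
Of the 8 differences, 4 transitions and 4 transversions, so the answer is 4.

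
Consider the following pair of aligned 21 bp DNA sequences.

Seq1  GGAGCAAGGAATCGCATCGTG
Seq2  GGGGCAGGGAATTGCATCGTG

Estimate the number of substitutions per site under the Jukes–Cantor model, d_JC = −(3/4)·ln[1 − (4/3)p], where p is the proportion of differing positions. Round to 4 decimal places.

The sequences differ at positions 3 (A/G), 7 (A/G), 13 (C/T).
p = 3/21 = 0.142857.
d = −0.75 · ln(1 − (4/3)·0.142857) = −0.75 · ln(0.809524) = −0.75 · (-0.211309) = 0.1585.

0.1585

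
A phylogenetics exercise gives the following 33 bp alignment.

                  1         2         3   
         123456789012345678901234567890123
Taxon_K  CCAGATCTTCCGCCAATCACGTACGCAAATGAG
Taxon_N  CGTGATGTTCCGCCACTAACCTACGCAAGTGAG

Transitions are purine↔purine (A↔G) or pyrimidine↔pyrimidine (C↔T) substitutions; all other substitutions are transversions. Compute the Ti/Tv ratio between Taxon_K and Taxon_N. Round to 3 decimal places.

0.167

Mismatches occur at site 2 (C→G, transversion), site 3 (A→T, transversion), site 7 (C→G, transversion), site 16 (A→C, transversion), site 18 (C→A, transversion), site 21 (G→C, transversion), site 29 (A→G, transition).
Of the 7 differences, 1 transition and 6 transversions, so Ti/Tv = 1/6 = 0.167.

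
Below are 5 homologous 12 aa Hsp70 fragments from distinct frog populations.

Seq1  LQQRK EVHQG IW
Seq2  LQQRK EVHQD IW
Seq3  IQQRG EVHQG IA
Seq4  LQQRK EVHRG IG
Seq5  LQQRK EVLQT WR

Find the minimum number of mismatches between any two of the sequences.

Pairwise Hamming distances:
  Seq1 vs Seq2: 1
  Seq1 vs Seq3: 3
  Seq1 vs Seq4: 2
  Seq1 vs Seq5: 4
  Seq2 vs Seq3: 4
  Seq2 vs Seq4: 3
  Seq2 vs Seq5: 4
  Seq3 vs Seq4: 4
  Seq3 vs Seq5: 6
  Seq4 vs Seq5: 5
The smallest is 1, between Seq1 and Seq2.

1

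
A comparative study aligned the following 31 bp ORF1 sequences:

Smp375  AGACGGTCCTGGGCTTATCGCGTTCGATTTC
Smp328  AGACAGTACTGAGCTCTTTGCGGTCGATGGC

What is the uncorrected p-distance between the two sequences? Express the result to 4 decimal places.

The sequences differ at positions 5 (G/A), 8 (C/A), 12 (G/A), 16 (T/C), 17 (A/T), 19 (C/T), 23 (T/G), 29 (T/G), 30 (T/G).
There are 9 differences over 31 sites, so p = 9/31 = 0.2903.

0.2903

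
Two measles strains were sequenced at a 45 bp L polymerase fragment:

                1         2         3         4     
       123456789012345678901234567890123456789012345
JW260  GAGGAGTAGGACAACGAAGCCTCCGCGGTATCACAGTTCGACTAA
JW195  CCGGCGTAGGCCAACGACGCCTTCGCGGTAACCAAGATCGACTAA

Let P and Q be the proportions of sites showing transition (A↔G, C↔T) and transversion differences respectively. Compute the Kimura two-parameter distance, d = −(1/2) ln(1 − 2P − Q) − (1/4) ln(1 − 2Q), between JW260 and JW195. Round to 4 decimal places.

Differing sites — 1:G/C (Tv); 2:A/C (Tv); 5:A/C (Tv); 11:A/C (Tv); 18:A/C (Tv); 23:C/T (Ti); 31:T/A (Tv); 33:A/C (Tv); 34:C/A (Tv); 37:T/A (Tv).
Of the 10 differences, 1 transition and 9 transversions over 45 sites: P = 1/45 = 0.022222, Q = 9/45 = 0.200000.
d = −0.5·ln(0.755556) − 0.25·ln(0.600000) = −0.5·(-0.280301) − 0.25·(-0.510826) = 0.2679.

0.2679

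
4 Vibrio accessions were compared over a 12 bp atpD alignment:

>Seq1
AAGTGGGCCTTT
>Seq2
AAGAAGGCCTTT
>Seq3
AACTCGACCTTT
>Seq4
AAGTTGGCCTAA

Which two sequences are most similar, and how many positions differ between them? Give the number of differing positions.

2

Pairwise Hamming distances:
  Seq1 vs Seq2: 2
  Seq1 vs Seq3: 3
  Seq1 vs Seq4: 3
  Seq2 vs Seq3: 4
  Seq2 vs Seq4: 4
  Seq3 vs Seq4: 5
The smallest is 2, between Seq1 and Seq2.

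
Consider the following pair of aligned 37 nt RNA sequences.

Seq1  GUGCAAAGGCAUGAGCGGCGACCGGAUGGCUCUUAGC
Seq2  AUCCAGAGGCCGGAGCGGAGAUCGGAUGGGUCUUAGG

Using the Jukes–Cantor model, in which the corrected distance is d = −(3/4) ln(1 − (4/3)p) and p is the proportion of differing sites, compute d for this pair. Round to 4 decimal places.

Differing sites — 1:G/A; 3:G/C; 6:A/G; 11:A/C; 12:U/G; 19:C/A; 22:C/U; 30:C/G; 37:C/G.
p = 9/37 = 0.243243.
d = −0.75 · ln(1 − (4/3)·0.243243) = −0.75 · ln(0.675676) = −0.75 · (-0.392042) = 0.2940.

0.2940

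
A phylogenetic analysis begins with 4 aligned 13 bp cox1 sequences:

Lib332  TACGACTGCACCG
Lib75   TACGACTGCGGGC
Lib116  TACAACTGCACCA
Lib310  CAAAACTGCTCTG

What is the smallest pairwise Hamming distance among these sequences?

2

Pairwise Hamming distances:
  Lib332 vs Lib75: 4
  Lib332 vs Lib116: 2
  Lib332 vs Lib310: 5
  Lib75 vs Lib116: 5
  Lib75 vs Lib310: 7
  Lib116 vs Lib310: 5
The smallest is 2, between Lib332 and Lib116.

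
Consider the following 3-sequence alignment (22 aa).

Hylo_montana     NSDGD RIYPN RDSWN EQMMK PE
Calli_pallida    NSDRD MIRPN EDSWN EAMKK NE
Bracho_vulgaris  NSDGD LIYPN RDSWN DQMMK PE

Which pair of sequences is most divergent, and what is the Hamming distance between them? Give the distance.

8

Pairwise Hamming distances:
  Hylo_montana vs Calli_pallida: 7
  Hylo_montana vs Bracho_vulgaris: 2
  Calli_pallida vs Bracho_vulgaris: 8
The largest is 8, between Calli_pallida and Bracho_vulgaris.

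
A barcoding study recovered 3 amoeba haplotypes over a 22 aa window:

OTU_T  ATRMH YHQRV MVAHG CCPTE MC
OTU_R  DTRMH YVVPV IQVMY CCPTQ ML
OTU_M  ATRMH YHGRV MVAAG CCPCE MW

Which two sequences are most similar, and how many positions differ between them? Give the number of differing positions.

4

Pairwise Hamming distances:
  OTU_T vs OTU_R: 11
  OTU_T vs OTU_M: 4
  OTU_R vs OTU_M: 12
The smallest is 4, between OTU_T and OTU_M.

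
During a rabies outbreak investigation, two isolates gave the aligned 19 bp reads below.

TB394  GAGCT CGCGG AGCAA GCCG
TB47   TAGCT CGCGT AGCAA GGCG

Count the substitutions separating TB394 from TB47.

Mismatches occur at site 1 (G/T), site 10 (G/T), site 17 (C/G).
That gives 3 mismatches out of 19 aligned sites, so the Hamming distance is 3.

3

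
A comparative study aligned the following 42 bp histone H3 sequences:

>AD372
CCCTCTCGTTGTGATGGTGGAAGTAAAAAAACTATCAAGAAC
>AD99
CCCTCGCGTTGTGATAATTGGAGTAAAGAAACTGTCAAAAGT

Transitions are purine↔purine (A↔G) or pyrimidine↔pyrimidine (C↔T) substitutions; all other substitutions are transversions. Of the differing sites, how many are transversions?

The sequences differ at positions 6 (T/G, transversion), 16 (G/A, transition), 17 (G/A, transition), 19 (G/T, transversion), 21 (A/G, transition), 28 (A/G, transition), 34 (A/G, transition), 39 (G/A, transition), 41 (A/G, transition), 42 (C/T, transition).
Of the 10 differences, 8 transitions and 2 transversions, so the answer is 2.

2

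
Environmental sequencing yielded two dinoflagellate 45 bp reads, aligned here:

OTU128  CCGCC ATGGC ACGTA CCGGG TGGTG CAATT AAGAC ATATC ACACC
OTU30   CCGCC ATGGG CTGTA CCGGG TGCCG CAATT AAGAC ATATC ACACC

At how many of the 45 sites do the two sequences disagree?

5

Mismatches occur at site 10 (C↔G), site 11 (A↔C), site 12 (C↔T), site 23 (G↔C), site 24 (T↔C).
That gives 5 mismatches out of 45 aligned sites, so the Hamming distance is 5.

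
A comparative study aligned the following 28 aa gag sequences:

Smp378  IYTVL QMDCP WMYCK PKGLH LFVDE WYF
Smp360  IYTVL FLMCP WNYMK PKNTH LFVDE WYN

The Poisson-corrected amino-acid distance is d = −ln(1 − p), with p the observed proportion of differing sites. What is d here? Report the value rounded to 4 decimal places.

0.3365

The sequences differ at positions 6 (Q/F), 7 (M/L), 8 (D/M), 12 (M/N), 14 (C/M), 18 (G/N), 19 (L/T), 28 (F/N).
p = 8/28 = 0.285714.
d = −ln(1 − 0.285714) = −ln(0.714286) = 0.3365.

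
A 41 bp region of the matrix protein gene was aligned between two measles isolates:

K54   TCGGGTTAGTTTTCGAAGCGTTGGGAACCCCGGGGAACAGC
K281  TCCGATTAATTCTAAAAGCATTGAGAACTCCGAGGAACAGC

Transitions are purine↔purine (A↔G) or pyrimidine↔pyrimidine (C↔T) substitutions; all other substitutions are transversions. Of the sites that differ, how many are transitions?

Differing sites — 3:G/C (Tv); 5:G/A (Ti); 9:G/A (Ti); 12:T/C (Ti); 14:C/A (Tv); 15:G/A (Ti); 20:G/A (Ti); 24:G/A (Ti); 29:C/T (Ti); 33:G/A (Ti).
Of the 10 differences, 8 transitions and 2 transversions, so the answer is 8.

8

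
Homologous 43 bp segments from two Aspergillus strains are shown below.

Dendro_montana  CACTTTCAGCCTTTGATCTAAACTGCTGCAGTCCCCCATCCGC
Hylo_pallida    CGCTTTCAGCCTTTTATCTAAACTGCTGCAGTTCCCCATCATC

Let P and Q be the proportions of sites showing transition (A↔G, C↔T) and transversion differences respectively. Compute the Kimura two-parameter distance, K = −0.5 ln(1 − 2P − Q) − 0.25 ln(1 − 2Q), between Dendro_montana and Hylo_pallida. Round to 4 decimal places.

0.1264

Mismatches occur at site 2 (A→G, transition), site 15 (G→T, transversion), site 33 (C→T, transition), site 41 (C→A, transversion), site 42 (G→T, transversion).
Of the 5 differences, 2 transitions and 3 transversions over 43 sites: P = 2/43 = 0.046512, Q = 3/43 = 0.069767.
d = −0.5·ln(0.837209) − 0.25·ln(0.860466) = −0.5·(-0.177682) − 0.25·(-0.150281) = 0.1264.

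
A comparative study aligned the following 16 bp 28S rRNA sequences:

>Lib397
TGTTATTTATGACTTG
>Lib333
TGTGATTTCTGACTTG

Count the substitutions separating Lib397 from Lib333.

2

The sequences differ at positions 4 (T/G), 9 (A/C).
That gives 2 mismatches out of 16 aligned sites, so the Hamming distance is 2.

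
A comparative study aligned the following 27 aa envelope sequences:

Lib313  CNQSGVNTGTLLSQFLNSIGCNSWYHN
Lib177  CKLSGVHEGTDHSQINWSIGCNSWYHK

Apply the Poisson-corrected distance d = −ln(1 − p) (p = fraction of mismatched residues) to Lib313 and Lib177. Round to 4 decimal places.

0.4626

Mismatches occur at site 2 (N↔K), site 3 (Q↔L), site 7 (N↔H), site 8 (T↔E), site 11 (L↔D), site 12 (L↔H), site 15 (F↔I), site 16 (L↔N), site 17 (N↔W), site 27 (N↔K).
p = 10/27 = 0.370370.
d = −ln(1 − 0.370370) = −ln(0.629630) = 0.4626.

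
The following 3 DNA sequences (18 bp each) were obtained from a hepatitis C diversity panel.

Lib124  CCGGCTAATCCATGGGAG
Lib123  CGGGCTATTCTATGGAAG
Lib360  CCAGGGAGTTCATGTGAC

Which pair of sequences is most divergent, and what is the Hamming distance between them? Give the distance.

Pairwise Hamming distances:
  Lib124 vs Lib123: 4
  Lib124 vs Lib360: 7
  Lib123 vs Lib360: 10
The largest is 10, between Lib123 and Lib360.

10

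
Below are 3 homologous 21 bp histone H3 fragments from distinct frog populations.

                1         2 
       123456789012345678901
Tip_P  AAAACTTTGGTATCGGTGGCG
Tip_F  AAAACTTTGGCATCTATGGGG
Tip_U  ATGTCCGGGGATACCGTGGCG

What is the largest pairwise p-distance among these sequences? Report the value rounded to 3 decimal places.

Pairwise Hamming distances:
  Tip_P vs Tip_F: 4
  Tip_P vs Tip_U: 10
  Tip_F vs Tip_U: 12
The largest is 12 mismatches, between Tip_F and Tip_U; p = 12/21 = 0.571.

0.571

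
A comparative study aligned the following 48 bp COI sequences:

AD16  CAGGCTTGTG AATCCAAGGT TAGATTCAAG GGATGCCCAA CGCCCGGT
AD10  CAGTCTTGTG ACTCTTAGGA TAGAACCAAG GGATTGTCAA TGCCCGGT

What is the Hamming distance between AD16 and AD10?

The sequences differ at positions 4 (G/T), 12 (A/C), 15 (C/T), 16 (A/T), 20 (T/A), 25 (T/A), 26 (T/C), 35 (G/T), 36 (C/G), 37 (C/T), 41 (C/T).
That gives 11 mismatches out of 48 aligned sites, so the Hamming distance is 11.

11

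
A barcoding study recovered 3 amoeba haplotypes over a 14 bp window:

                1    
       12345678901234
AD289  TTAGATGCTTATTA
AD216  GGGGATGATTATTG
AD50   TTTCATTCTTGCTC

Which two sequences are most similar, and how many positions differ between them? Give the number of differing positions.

5

Pairwise Hamming distances:
  AD289 vs AD216: 5
  AD289 vs AD50: 6
  AD216 vs AD50: 9
The smallest is 5, between AD289 and AD216.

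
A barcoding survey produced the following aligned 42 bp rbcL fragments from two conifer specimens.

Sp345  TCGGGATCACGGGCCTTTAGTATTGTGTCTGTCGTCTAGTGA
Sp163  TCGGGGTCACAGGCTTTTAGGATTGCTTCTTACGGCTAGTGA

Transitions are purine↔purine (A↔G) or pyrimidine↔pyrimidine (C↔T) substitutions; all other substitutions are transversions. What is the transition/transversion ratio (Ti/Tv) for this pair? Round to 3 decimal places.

0.800

Mismatches occur at site 6 (A→G, transition), site 11 (G→A, transition), site 15 (C→T, transition), site 21 (T→G, transversion), site 26 (T→C, transition), site 27 (G→T, transversion), site 31 (G→T, transversion), site 32 (T→A, transversion), site 35 (T→G, transversion).
Of the 9 differences, 4 transitions and 5 transversions, so Ti/Tv = 4/5 = 0.800.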